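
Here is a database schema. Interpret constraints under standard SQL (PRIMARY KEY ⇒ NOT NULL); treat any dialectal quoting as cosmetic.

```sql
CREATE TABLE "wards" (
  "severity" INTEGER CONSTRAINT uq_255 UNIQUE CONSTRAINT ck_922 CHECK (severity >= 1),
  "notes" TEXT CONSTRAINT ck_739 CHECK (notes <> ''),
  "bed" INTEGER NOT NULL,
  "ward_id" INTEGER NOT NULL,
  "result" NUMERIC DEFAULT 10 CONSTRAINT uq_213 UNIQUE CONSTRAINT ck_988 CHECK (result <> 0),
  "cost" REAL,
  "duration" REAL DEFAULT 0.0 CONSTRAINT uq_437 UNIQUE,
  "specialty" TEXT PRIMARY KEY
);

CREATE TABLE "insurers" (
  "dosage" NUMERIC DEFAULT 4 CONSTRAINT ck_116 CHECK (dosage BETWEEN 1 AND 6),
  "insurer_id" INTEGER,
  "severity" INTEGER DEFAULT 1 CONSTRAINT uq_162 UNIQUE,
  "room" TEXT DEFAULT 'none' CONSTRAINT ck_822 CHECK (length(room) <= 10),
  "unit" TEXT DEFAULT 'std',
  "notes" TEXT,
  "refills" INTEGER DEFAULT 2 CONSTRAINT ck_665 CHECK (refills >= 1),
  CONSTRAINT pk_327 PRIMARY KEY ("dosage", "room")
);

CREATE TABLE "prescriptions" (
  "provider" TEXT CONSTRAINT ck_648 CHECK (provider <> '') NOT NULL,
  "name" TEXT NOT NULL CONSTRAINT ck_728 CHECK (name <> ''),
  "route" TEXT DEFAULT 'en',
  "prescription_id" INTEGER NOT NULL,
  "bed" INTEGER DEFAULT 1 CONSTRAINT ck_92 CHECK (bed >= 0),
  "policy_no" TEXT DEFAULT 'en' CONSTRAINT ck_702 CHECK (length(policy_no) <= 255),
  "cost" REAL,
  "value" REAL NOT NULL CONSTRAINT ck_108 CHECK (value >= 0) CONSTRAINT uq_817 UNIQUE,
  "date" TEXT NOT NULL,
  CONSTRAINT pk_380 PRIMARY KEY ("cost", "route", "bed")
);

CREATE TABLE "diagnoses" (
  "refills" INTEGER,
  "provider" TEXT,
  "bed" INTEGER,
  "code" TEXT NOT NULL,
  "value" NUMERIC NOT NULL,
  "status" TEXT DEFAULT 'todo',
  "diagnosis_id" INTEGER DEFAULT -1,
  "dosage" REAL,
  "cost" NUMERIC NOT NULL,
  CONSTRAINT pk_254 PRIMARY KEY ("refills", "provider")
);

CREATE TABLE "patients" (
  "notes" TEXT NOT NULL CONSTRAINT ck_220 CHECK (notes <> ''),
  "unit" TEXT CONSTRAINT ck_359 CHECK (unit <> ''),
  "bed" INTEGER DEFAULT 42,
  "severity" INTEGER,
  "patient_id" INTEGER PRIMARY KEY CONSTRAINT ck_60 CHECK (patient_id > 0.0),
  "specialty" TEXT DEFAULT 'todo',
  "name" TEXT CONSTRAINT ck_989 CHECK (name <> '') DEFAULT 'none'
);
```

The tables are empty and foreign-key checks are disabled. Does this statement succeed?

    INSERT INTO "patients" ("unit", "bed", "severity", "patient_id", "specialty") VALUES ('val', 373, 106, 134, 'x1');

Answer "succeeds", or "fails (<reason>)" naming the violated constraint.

fails (NOT NULL on notes)

notes is omitted from the column list and has no DEFAULT, so it would receive NULL.
But notes is declared NOT NULL.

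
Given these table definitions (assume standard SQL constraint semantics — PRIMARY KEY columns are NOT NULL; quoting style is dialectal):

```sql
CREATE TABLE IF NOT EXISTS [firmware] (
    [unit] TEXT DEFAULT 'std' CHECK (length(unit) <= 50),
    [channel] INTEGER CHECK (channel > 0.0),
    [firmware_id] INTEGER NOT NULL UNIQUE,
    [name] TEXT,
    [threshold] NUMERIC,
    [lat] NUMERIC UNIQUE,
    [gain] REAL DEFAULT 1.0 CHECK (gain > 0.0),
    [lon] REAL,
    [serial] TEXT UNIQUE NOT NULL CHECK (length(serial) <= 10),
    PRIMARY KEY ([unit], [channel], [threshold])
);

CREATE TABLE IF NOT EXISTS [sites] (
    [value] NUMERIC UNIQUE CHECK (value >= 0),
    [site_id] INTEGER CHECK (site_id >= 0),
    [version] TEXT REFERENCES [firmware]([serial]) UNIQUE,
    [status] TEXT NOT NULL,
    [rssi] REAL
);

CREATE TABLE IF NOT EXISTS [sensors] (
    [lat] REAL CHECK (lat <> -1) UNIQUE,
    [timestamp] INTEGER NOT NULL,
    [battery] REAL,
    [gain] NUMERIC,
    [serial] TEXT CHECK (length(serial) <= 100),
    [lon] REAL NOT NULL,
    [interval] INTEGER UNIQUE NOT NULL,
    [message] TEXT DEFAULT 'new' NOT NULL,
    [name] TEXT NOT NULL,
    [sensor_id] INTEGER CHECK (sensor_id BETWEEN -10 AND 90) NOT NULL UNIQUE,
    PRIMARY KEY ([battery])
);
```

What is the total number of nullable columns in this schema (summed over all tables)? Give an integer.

11

firmware: 4 nullable (name, lat, gain, lon — PK (unit, channel, threshold) and explicit NOT NULL columns excluded).
sites: 4 nullable (value, site_id, version, rssi — PK none and explicit NOT NULL columns excluded).
sensors: 3 nullable (lat, gain, serial — PK (battery) and explicit NOT NULL columns excluded).
Total: 4 + 4 + 3 = 11.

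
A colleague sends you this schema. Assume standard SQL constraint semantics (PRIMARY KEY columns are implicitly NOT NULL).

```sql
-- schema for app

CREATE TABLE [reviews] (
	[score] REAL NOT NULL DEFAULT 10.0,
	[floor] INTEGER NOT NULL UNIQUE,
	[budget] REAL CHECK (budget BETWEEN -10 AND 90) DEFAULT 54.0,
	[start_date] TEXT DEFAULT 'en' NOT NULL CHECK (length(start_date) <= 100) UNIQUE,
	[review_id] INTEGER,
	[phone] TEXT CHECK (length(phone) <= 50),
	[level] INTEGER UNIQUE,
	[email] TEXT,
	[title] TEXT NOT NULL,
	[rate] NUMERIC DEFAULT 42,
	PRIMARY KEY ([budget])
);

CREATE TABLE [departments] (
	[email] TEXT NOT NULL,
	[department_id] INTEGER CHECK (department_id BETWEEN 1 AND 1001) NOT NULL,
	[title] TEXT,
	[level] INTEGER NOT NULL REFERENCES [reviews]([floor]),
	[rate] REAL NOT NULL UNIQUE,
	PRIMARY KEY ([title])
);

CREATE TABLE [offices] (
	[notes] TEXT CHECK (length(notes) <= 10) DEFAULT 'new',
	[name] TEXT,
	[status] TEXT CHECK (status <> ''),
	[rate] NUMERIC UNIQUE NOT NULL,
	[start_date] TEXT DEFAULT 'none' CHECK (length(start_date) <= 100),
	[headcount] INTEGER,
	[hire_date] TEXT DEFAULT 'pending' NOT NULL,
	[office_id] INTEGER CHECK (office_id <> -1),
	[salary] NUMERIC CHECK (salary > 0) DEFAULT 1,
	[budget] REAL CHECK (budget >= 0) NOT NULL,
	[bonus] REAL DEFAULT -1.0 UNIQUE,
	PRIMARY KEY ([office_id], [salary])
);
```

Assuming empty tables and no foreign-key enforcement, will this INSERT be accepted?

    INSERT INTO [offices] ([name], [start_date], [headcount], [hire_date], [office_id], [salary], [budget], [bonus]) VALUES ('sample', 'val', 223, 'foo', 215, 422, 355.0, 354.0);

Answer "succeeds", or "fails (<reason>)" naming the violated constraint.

fails (NOT NULL on rate)

rate is omitted from the column list and has no DEFAULT, so it would receive NULL.
But rate is declared NOT NULL.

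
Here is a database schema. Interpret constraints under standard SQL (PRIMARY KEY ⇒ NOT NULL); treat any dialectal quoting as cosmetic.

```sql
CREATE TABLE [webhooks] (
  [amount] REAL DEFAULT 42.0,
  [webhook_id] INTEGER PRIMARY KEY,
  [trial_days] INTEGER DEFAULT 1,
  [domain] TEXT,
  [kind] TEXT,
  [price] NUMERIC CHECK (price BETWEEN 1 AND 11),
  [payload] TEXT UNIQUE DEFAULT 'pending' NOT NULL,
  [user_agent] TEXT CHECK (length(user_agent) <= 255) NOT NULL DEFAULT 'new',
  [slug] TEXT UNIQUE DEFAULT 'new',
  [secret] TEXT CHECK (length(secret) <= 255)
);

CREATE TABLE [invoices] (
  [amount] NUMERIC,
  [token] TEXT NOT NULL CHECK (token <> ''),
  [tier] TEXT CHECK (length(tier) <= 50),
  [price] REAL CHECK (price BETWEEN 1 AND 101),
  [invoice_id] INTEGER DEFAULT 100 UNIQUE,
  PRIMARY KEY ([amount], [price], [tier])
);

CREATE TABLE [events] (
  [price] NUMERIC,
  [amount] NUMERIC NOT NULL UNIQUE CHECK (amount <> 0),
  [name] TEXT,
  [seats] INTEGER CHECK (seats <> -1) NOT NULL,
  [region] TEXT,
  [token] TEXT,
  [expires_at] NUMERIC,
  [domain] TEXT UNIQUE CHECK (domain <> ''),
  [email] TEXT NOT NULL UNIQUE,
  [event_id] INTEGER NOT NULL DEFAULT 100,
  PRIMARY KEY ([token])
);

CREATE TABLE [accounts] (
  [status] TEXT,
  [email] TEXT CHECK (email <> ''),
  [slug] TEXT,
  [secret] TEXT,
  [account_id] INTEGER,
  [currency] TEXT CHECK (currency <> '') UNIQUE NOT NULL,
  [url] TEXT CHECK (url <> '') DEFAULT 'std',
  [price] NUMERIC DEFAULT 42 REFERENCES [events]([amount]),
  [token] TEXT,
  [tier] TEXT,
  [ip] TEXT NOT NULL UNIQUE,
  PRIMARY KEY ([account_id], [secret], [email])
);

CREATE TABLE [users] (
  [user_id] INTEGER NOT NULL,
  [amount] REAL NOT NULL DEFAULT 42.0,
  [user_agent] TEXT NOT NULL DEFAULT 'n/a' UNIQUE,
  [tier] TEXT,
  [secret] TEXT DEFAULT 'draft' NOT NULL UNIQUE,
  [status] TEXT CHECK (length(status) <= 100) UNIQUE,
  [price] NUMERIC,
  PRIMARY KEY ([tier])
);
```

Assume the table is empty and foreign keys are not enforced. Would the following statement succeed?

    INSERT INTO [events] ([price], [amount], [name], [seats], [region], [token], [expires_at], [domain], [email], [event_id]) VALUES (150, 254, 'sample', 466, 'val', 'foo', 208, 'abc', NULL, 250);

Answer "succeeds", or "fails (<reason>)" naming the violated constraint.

fails (NOT NULL on email)

email is explicitly set to NULL, but email is declared NOT NULL.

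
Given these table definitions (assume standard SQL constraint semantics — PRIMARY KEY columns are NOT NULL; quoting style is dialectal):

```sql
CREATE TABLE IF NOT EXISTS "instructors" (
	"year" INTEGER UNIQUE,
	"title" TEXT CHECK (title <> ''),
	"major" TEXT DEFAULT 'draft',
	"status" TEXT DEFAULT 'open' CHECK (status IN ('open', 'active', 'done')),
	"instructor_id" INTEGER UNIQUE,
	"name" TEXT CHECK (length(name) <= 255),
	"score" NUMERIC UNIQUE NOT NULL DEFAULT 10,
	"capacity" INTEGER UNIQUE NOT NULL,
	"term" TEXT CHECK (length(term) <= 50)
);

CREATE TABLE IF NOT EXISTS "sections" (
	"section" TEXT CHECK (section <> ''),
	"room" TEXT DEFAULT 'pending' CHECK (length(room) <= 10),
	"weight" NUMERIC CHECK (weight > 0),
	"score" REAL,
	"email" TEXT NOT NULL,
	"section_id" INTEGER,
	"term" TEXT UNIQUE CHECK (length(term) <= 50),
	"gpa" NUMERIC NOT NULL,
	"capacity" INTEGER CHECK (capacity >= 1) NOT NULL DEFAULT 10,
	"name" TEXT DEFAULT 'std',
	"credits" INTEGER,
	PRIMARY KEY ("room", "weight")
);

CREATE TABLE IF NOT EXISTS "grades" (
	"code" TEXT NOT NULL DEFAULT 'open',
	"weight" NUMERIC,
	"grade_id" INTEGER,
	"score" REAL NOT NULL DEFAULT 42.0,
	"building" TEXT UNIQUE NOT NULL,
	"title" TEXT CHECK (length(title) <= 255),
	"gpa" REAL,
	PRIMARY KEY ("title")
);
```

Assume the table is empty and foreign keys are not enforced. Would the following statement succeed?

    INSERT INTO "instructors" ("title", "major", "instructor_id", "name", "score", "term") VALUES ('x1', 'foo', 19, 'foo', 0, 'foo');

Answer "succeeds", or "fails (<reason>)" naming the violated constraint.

fails (NOT NULL on capacity)

capacity is omitted from the column list and has no DEFAULT, so it would receive NULL.
But capacity is declared NOT NULL.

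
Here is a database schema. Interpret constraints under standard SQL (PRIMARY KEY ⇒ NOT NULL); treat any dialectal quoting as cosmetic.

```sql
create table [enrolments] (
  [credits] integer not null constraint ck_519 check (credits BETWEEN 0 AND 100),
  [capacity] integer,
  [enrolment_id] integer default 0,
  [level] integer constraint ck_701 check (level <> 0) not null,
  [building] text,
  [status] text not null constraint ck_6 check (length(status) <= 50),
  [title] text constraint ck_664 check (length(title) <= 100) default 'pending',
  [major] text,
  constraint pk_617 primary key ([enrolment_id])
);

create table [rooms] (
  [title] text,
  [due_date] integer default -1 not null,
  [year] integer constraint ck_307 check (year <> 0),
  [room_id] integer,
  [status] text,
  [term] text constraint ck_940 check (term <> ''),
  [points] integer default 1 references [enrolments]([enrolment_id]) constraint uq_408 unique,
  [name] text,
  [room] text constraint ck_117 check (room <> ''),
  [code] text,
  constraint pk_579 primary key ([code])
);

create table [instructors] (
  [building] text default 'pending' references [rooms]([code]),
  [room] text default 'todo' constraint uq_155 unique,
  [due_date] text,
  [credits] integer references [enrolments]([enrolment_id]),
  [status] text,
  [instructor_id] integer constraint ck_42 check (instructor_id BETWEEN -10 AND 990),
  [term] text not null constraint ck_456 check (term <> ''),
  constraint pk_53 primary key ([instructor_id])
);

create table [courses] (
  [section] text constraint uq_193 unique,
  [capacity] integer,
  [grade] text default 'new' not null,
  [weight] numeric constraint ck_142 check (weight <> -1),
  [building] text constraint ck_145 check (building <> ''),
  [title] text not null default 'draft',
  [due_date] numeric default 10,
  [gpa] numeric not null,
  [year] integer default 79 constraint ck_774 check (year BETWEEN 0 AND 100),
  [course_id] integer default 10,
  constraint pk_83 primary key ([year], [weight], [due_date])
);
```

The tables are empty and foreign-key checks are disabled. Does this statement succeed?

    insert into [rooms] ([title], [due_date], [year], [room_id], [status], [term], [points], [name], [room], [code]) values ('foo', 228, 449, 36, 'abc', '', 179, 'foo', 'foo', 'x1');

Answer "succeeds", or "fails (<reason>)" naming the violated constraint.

fails (CHECK on term)

The value '' for term violates CHECK (term <> '').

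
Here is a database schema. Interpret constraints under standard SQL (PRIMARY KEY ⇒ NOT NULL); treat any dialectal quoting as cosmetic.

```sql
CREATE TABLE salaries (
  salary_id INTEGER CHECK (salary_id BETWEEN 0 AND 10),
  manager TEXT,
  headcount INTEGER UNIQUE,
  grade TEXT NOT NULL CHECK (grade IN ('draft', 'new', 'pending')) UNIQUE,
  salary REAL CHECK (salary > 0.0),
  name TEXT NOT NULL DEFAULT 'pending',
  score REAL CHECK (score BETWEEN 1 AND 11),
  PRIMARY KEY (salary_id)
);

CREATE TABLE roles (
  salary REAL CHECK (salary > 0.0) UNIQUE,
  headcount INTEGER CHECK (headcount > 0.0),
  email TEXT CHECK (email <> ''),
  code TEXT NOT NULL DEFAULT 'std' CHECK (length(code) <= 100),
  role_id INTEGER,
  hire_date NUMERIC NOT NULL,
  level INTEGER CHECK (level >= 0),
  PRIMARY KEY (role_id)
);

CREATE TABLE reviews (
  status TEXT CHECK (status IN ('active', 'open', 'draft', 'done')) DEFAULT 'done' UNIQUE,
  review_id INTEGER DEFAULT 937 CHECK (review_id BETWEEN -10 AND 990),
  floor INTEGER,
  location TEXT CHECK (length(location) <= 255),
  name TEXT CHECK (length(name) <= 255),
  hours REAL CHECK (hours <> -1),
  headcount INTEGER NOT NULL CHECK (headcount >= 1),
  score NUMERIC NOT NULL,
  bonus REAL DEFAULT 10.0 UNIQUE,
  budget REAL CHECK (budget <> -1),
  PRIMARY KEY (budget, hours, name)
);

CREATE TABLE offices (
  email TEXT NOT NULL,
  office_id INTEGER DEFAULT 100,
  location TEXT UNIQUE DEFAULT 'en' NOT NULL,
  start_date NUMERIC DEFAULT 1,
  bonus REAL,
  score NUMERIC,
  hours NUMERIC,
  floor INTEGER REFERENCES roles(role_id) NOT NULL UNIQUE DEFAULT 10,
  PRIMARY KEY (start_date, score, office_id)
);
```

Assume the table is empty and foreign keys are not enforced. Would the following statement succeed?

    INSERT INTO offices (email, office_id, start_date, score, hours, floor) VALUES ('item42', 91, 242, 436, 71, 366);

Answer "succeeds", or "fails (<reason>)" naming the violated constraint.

succeeds

NOT NULL columns: email is supplied; floor is supplied; location defaults to 'en'; office_id is supplied; score is supplied; start_date is supplied.
No constraint is violated.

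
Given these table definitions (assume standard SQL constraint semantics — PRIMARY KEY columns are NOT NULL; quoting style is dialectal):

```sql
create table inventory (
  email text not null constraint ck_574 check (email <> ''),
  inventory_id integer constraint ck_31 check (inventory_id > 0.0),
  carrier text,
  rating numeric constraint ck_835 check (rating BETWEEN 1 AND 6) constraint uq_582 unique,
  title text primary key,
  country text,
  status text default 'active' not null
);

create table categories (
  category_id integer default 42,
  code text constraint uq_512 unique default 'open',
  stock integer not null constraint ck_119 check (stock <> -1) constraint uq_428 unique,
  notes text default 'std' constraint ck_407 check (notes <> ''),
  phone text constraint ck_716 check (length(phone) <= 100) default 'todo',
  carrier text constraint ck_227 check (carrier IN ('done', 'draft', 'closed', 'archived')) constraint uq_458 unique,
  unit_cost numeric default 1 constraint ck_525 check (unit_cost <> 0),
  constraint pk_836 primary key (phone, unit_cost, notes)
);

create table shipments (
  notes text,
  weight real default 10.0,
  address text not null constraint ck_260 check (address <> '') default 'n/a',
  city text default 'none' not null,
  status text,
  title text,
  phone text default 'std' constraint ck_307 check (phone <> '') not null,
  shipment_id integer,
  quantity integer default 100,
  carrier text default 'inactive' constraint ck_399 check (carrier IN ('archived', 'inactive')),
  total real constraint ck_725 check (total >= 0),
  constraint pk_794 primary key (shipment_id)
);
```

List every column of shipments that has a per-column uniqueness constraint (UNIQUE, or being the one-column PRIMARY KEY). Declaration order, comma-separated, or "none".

- notes: no UNIQUE or single-column PK constraint.
- weight: no UNIQUE or single-column PK constraint.
- address: no UNIQUE or single-column PK constraint.
- city: no UNIQUE or single-column PK constraint.
- status: no UNIQUE or single-column PK constraint.
- title: no UNIQUE or single-column PK constraint.
- phone: no UNIQUE or single-column PK constraint.
- shipment_id: single-column PRIMARY KEY → unique.
- quantity: no UNIQUE or single-column PK constraint.
- carrier: no UNIQUE or single-column PK constraint.
- total: no UNIQUE or single-column PK constraint.

shipment_id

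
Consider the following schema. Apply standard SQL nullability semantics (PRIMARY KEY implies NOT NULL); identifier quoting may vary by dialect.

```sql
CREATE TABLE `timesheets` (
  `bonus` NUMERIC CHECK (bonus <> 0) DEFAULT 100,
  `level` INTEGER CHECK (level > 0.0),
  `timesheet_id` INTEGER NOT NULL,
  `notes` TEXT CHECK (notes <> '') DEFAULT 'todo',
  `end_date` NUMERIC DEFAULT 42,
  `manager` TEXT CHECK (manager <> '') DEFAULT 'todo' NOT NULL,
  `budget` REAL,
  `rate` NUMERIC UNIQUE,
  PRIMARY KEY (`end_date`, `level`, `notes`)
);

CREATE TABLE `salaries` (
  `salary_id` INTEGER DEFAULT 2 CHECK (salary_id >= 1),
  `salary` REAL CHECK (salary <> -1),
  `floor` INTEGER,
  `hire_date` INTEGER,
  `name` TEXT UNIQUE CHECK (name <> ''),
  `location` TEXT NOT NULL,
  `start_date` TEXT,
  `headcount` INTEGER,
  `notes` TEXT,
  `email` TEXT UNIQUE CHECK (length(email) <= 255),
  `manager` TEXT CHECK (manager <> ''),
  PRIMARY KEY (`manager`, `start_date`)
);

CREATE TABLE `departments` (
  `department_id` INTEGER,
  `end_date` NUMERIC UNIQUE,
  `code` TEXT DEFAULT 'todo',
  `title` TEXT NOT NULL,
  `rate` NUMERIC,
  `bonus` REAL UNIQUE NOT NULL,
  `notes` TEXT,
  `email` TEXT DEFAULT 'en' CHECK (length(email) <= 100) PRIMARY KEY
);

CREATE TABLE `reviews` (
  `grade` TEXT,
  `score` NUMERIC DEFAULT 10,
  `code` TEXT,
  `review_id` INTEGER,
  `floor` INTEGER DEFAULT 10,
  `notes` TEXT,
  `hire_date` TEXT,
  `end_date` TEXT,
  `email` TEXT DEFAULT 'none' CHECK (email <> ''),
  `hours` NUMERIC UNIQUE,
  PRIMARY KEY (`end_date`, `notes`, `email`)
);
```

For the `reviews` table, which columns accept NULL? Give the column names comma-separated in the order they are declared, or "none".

- grade: no NOT NULL constraint applies → nullable.
- score: DEFAULT only fills an omitted column; an explicit NULL is still allowed → nullable.
- code: no NOT NULL constraint applies → nullable.
- review_id: no NOT NULL constraint applies → nullable.
- floor: DEFAULT only fills an omitted column; an explicit NULL is still allowed → nullable.
- notes: part of the PRIMARY KEY, which implies NOT NULL → not nullable.
- hire_date: no NOT NULL constraint applies → nullable.
- end_date: part of the PRIMARY KEY, which implies NOT NULL → not nullable.
- email: part of the PRIMARY KEY, which implies NOT NULL → not nullable.
- hours: UNIQUE does not imply NOT NULL → nullable.

grade, score, code, review_id, floor, hire_date, hours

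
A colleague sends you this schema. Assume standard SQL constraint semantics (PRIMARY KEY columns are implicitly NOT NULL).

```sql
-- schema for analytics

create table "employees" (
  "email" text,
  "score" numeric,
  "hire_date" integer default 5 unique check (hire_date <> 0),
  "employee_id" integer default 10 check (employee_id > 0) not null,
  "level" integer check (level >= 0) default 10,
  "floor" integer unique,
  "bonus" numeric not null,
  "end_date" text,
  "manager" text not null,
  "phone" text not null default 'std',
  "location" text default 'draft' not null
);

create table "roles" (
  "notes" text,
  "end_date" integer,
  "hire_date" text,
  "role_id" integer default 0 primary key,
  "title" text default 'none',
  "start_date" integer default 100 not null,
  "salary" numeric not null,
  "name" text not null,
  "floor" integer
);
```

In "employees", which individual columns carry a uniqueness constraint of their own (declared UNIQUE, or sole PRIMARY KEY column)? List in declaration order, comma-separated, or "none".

hire_date, floor

- email: no UNIQUE or single-column PK constraint.
- score: no UNIQUE or single-column PK constraint.
- hire_date: declared UNIQUE → unique.
- employee_id: no UNIQUE or single-column PK constraint.
- level: no UNIQUE or single-column PK constraint.
- floor: declared UNIQUE → unique.
- bonus: no UNIQUE or single-column PK constraint.
- end_date: no UNIQUE or single-column PK constraint.
- manager: no UNIQUE or single-column PK constraint.
- phone: no UNIQUE or single-column PK constraint.
- location: no UNIQUE or single-column PK constraint.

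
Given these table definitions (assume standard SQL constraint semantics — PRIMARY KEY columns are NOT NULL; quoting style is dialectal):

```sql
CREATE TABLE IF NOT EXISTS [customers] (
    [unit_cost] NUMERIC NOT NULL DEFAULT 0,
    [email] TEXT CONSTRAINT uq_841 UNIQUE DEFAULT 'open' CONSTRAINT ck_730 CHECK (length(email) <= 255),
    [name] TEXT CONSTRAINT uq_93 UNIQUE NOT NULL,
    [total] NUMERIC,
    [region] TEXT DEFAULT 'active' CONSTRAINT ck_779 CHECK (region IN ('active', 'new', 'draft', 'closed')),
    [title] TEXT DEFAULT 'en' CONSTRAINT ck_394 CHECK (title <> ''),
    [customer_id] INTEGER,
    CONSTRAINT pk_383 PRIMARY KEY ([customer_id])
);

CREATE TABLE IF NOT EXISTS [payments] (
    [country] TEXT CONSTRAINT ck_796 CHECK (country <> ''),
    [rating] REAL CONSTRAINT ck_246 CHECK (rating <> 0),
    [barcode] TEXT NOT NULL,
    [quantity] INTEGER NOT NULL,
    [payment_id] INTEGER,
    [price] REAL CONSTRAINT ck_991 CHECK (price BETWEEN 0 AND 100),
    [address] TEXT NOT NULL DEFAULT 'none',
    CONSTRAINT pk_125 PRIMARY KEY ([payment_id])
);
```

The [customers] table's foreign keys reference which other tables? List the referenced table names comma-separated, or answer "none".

No column in customers has a REFERENCES clause.

none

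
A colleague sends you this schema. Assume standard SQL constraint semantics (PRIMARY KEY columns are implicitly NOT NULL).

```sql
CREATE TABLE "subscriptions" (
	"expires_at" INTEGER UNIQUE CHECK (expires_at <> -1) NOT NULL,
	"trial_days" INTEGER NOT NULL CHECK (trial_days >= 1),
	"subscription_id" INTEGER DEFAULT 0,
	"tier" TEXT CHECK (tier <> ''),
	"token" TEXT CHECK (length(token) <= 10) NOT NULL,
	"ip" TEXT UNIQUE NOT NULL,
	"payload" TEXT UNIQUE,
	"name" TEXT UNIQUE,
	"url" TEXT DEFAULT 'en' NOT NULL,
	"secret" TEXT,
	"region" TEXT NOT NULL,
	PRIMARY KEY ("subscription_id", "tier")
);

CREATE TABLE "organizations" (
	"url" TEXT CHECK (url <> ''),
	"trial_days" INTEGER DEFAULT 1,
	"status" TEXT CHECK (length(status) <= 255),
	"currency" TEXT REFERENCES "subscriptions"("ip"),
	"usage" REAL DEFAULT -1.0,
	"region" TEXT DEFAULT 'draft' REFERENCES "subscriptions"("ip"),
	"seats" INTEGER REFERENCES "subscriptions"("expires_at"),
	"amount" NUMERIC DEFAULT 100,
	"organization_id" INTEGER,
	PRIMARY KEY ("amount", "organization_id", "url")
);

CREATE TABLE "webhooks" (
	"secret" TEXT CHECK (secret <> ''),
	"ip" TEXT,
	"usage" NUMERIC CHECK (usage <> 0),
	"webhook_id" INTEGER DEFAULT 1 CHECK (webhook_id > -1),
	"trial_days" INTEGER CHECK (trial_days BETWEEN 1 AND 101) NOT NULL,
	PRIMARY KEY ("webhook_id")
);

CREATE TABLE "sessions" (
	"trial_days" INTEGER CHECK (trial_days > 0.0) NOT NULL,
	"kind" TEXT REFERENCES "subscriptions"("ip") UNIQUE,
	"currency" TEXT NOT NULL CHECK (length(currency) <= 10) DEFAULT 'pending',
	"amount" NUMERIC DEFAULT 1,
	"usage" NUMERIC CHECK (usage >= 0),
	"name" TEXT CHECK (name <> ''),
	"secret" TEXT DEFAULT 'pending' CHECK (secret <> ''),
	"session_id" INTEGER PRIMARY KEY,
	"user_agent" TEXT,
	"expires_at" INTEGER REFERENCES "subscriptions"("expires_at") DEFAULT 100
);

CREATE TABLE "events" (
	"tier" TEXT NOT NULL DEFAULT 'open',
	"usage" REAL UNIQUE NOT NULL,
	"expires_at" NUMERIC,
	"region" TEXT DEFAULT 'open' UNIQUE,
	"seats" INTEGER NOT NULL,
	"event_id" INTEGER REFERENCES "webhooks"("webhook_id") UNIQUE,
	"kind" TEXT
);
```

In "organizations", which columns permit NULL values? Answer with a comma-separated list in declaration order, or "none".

- url: part of the PRIMARY KEY, which implies NOT NULL → not nullable.
- trial_days: DEFAULT only fills an omitted column; an explicit NULL is still allowed → nullable.
- status: CHECK does not forbid NULL (a CHECK constraint passes when its expression is NULL) → nullable.
- currency: a foreign key column may be NULL unless separately constrained → nullable.
- usage: DEFAULT only fills an omitted column; an explicit NULL is still allowed → nullable.
- region: a foreign key column may be NULL unless separately constrained → nullable.
- seats: a foreign key column may be NULL unless separately constrained → nullable.
- amount: part of the PRIMARY KEY, which implies NOT NULL → not nullable.
- organization_id: part of the PRIMARY KEY, which implies NOT NULL → not nullable.

trial_days, status, currency, usage, region, seats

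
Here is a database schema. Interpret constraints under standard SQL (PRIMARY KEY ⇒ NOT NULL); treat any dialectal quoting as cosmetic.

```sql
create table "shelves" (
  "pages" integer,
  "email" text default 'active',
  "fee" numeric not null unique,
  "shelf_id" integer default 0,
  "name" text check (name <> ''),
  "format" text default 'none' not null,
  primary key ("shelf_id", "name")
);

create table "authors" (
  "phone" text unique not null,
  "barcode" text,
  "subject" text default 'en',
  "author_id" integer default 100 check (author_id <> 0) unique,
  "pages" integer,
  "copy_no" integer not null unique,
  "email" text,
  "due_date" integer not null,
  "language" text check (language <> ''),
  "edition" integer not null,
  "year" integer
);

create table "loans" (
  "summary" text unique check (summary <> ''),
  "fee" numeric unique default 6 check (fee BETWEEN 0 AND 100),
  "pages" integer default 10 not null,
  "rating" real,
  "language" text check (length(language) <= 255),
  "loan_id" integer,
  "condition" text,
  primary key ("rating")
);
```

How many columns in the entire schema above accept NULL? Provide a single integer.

14

shelves: 2 nullable (pages, email — PK (shelf_id, name) and explicit NOT NULL columns excluded).
authors: 7 nullable (barcode, subject, author_id, pages, email, language, year — PK none and explicit NOT NULL columns excluded).
loans: 5 nullable (summary, fee, language, loan_id, condition — PK (rating) and explicit NOT NULL columns excluded).
Total: 2 + 7 + 5 = 14.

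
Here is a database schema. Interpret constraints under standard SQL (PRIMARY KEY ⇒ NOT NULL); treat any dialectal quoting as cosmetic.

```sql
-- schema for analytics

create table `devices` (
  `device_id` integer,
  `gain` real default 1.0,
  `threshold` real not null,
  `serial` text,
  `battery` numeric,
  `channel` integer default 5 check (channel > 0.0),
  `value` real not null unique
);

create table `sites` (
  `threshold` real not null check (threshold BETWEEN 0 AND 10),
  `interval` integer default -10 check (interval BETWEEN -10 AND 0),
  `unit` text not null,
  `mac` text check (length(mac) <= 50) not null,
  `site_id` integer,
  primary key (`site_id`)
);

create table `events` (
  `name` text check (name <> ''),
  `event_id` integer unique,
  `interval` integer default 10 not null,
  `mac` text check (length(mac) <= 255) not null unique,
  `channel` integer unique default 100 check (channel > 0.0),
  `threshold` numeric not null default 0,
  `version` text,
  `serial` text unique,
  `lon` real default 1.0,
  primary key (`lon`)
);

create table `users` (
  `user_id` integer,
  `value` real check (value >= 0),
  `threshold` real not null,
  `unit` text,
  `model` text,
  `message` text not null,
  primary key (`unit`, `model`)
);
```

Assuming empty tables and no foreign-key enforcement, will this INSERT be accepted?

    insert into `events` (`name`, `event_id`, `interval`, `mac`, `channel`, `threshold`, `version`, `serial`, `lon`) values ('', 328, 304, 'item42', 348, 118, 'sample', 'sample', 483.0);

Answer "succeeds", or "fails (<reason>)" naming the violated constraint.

The value '' for name violates CHECK (name <> '').

fails (CHECK on name)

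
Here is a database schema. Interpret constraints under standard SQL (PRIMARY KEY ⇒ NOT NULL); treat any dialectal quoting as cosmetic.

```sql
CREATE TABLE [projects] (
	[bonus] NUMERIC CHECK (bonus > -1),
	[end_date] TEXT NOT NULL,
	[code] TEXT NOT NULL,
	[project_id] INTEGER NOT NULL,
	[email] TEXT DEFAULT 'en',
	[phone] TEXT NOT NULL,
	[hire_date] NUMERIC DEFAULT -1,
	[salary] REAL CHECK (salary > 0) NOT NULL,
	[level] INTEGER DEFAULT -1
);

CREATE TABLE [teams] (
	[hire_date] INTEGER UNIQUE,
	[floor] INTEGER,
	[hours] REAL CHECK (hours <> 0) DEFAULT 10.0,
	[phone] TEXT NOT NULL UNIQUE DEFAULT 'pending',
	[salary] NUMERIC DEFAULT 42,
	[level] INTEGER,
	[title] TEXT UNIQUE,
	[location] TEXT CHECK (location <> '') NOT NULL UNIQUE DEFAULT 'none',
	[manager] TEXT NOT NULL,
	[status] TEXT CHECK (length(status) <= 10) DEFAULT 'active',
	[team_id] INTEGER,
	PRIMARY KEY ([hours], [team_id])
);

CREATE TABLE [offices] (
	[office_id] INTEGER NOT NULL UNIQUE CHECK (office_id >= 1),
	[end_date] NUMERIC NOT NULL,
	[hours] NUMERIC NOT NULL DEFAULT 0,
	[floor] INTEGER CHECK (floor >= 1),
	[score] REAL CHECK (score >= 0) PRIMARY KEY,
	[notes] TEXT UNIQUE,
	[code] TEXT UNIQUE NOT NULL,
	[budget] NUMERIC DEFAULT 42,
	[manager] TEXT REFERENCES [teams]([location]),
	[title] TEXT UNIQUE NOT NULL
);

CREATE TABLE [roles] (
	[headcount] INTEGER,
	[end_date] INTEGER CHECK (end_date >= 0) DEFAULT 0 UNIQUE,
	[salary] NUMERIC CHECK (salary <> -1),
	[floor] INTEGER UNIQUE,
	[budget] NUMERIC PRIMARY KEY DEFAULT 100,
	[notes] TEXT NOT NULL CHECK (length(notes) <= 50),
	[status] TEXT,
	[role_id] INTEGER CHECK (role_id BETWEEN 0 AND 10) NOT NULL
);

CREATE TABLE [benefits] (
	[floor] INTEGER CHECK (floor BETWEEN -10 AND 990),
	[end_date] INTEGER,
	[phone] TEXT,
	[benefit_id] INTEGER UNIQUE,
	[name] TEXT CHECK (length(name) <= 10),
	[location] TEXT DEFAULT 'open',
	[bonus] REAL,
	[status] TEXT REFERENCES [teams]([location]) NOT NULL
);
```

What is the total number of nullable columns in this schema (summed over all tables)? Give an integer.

projects: 4 nullable (bonus, email, hire_date, level — PK none and explicit NOT NULL columns excluded).
teams: 6 nullable (hire_date, floor, salary, level, title, status — PK (hours, team_id) and explicit NOT NULL columns excluded).
offices: 4 nullable (floor, notes, budget, manager — PK (score) and explicit NOT NULL columns excluded).
roles: 5 nullable (headcount, end_date, salary, floor, status — PK (budget) and explicit NOT NULL columns excluded).
benefits: 7 nullable (floor, end_date, phone, benefit_id, name, location, bonus — PK none and explicit NOT NULL columns excluded).
Total: 4 + 6 + 4 + 5 + 7 = 26.

26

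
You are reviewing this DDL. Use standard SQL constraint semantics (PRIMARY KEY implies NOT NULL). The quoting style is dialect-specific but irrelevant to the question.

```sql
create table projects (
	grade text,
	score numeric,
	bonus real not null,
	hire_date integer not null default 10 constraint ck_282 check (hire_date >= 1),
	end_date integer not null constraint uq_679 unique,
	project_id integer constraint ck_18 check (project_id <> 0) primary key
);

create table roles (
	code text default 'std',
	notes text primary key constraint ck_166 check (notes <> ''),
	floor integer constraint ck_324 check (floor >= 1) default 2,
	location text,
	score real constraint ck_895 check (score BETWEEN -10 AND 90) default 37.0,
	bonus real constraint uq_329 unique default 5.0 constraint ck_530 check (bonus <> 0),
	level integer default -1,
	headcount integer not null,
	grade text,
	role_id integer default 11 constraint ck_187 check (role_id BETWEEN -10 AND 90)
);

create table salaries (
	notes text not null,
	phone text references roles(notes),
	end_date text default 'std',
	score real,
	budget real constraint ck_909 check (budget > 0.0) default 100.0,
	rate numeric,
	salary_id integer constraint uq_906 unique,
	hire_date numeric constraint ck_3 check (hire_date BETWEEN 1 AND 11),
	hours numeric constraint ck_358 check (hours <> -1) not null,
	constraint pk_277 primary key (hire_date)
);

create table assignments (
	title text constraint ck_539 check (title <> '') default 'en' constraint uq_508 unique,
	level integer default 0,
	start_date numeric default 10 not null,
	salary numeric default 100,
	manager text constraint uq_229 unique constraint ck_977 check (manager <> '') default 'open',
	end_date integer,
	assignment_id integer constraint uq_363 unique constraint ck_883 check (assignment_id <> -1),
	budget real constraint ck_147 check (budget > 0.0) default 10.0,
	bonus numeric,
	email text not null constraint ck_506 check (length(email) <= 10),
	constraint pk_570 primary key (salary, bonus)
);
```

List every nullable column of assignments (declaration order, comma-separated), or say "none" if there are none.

title, level, manager, end_date, assignment_id, budget

- title: CHECK does not forbid NULL (a CHECK constraint passes when its expression is NULL) → nullable.
- level: DEFAULT only fills an omitted column; an explicit NULL is still allowed → nullable.
- start_date: declared NOT NULL → not nullable.
- salary: part of the PRIMARY KEY, which implies NOT NULL → not nullable.
- manager: CHECK does not forbid NULL (a CHECK constraint passes when its expression is NULL) → nullable.
- end_date: no NOT NULL constraint applies → nullable.
- assignment_id: CHECK does not forbid NULL (a CHECK constraint passes when its expression is NULL) → nullable.
- budget: CHECK does not forbid NULL (a CHECK constraint passes when its expression is NULL) → nullable.
- bonus: part of the PRIMARY KEY, which implies NOT NULL → not nullable.
- email: declared NOT NULL → not nullable.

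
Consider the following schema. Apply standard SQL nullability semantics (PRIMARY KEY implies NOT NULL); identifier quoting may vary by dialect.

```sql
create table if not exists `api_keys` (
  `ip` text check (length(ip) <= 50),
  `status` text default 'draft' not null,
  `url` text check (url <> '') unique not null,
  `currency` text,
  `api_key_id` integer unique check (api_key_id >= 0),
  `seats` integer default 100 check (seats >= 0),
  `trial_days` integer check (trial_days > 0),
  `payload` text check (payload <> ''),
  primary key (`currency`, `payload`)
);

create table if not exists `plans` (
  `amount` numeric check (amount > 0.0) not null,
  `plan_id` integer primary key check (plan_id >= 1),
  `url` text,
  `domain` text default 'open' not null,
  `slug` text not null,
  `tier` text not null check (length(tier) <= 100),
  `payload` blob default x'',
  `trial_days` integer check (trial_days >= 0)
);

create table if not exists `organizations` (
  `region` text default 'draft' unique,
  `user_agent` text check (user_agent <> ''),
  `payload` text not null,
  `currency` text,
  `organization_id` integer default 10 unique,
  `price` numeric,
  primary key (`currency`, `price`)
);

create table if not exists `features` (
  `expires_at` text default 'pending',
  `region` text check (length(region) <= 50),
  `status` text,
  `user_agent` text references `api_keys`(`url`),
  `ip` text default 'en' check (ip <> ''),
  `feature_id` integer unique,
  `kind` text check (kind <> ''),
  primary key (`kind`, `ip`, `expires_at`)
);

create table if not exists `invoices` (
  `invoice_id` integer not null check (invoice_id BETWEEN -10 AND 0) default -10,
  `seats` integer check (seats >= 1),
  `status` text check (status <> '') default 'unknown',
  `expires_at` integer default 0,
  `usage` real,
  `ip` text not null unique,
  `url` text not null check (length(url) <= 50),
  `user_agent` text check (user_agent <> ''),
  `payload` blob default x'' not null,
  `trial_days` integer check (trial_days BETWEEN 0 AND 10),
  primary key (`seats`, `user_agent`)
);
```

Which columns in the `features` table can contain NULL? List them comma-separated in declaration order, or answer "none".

- expires_at: part of the PRIMARY KEY, which implies NOT NULL → not nullable.
- region: CHECK does not forbid NULL (a CHECK constraint passes when its expression is NULL) → nullable.
- status: no NOT NULL constraint applies → nullable.
- user_agent: a foreign key column may be NULL unless separately constrained → nullable.
- ip: part of the PRIMARY KEY, which implies NOT NULL → not nullable.
- feature_id: UNIQUE does not imply NOT NULL → nullable.
- kind: part of the PRIMARY KEY, which implies NOT NULL → not nullable.

region, status, user_agent, feature_id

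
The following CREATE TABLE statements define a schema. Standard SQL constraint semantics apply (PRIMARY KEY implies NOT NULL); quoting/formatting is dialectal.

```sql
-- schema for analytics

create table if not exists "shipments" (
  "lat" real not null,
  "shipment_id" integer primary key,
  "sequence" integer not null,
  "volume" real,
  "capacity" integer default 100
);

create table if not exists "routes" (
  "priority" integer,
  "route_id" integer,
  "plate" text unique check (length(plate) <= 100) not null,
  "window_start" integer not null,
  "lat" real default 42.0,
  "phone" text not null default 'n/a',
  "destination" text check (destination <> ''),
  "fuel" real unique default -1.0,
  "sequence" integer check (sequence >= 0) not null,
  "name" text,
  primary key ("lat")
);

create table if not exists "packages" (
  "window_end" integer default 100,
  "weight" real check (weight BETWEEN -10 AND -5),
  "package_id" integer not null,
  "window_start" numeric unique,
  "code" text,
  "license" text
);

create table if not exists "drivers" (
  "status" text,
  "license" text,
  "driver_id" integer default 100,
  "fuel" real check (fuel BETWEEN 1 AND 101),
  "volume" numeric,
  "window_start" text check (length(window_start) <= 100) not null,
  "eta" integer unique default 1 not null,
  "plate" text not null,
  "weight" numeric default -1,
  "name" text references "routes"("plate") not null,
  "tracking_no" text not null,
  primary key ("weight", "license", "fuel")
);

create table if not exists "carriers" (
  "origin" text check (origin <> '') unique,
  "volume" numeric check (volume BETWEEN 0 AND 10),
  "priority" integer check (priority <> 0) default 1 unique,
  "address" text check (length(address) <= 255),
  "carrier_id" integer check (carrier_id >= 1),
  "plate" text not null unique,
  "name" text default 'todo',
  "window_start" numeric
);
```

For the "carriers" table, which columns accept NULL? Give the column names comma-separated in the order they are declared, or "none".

origin, volume, priority, address, carrier_id, name, window_start

- origin: CHECK does not forbid NULL (a CHECK constraint passes when its expression is NULL) → nullable.
- volume: CHECK does not forbid NULL (a CHECK constraint passes when its expression is NULL) → nullable.
- priority: CHECK does not forbid NULL (a CHECK constraint passes when its expression is NULL) → nullable.
- address: CHECK does not forbid NULL (a CHECK constraint passes when its expression is NULL) → nullable.
- carrier_id: CHECK does not forbid NULL (a CHECK constraint passes when its expression is NULL) → nullable.
- plate: declared NOT NULL → not nullable.
- name: DEFAULT only fills an omitted column; an explicit NULL is still allowed → nullable.
- window_start: no NOT NULL constraint applies → nullable.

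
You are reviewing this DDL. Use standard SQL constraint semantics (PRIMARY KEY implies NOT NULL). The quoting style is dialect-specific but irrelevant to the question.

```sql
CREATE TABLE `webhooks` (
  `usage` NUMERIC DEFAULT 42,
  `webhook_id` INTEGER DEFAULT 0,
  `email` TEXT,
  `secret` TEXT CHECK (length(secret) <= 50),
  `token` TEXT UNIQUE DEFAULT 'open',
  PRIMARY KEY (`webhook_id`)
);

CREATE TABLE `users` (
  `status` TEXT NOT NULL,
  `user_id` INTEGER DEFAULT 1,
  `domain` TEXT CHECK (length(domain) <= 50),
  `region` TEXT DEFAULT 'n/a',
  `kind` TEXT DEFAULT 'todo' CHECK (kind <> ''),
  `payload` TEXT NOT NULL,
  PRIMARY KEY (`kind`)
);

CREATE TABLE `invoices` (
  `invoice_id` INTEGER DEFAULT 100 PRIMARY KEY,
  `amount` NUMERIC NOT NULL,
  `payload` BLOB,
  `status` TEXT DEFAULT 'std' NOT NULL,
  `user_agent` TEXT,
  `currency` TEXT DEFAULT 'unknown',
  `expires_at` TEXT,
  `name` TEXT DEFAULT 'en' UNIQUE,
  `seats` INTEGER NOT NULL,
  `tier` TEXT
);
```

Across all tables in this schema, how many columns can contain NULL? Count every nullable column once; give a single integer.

webhooks: 4 nullable (usage, email, secret, token — PK (webhook_id) and explicit NOT NULL columns excluded).
users: 3 nullable (user_id, domain, region — PK (kind) and explicit NOT NULL columns excluded).
invoices: 6 nullable (payload, user_agent, currency, expires_at, name, tier — PK (invoice_id) and explicit NOT NULL columns excluded).
Total: 4 + 3 + 6 = 13.

13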